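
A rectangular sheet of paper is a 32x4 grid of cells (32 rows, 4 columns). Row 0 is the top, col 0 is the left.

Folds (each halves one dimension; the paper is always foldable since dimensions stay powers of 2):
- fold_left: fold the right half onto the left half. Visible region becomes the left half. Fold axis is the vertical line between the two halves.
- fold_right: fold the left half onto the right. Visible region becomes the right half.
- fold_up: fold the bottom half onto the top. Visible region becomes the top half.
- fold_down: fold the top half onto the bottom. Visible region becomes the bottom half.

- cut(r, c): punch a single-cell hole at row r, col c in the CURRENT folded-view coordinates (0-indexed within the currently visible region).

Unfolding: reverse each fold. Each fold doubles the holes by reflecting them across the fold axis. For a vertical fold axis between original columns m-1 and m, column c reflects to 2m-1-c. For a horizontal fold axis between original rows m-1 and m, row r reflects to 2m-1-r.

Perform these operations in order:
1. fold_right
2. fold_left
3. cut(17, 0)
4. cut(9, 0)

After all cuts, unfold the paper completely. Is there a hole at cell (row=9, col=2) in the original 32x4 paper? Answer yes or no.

Answer: yes

Derivation:
Op 1 fold_right: fold axis v@2; visible region now rows[0,32) x cols[2,4) = 32x2
Op 2 fold_left: fold axis v@3; visible region now rows[0,32) x cols[2,3) = 32x1
Op 3 cut(17, 0): punch at orig (17,2); cuts so far [(17, 2)]; region rows[0,32) x cols[2,3) = 32x1
Op 4 cut(9, 0): punch at orig (9,2); cuts so far [(9, 2), (17, 2)]; region rows[0,32) x cols[2,3) = 32x1
Unfold 1 (reflect across v@3): 4 holes -> [(9, 2), (9, 3), (17, 2), (17, 3)]
Unfold 2 (reflect across v@2): 8 holes -> [(9, 0), (9, 1), (9, 2), (9, 3), (17, 0), (17, 1), (17, 2), (17, 3)]
Holes: [(9, 0), (9, 1), (9, 2), (9, 3), (17, 0), (17, 1), (17, 2), (17, 3)]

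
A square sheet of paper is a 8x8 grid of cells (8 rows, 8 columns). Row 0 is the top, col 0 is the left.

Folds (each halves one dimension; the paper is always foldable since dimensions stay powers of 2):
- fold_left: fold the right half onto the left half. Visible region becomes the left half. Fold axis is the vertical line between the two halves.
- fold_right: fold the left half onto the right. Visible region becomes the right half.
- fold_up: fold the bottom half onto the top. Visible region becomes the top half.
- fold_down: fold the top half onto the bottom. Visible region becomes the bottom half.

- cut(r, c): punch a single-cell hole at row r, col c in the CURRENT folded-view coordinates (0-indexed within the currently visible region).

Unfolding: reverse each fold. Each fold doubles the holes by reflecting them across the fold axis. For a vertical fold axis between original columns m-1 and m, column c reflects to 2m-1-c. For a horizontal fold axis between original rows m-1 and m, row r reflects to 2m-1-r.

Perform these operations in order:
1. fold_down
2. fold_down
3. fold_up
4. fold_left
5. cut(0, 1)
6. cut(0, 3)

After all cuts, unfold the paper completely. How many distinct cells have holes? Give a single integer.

Op 1 fold_down: fold axis h@4; visible region now rows[4,8) x cols[0,8) = 4x8
Op 2 fold_down: fold axis h@6; visible region now rows[6,8) x cols[0,8) = 2x8
Op 3 fold_up: fold axis h@7; visible region now rows[6,7) x cols[0,8) = 1x8
Op 4 fold_left: fold axis v@4; visible region now rows[6,7) x cols[0,4) = 1x4
Op 5 cut(0, 1): punch at orig (6,1); cuts so far [(6, 1)]; region rows[6,7) x cols[0,4) = 1x4
Op 6 cut(0, 3): punch at orig (6,3); cuts so far [(6, 1), (6, 3)]; region rows[6,7) x cols[0,4) = 1x4
Unfold 1 (reflect across v@4): 4 holes -> [(6, 1), (6, 3), (6, 4), (6, 6)]
Unfold 2 (reflect across h@7): 8 holes -> [(6, 1), (6, 3), (6, 4), (6, 6), (7, 1), (7, 3), (7, 4), (7, 6)]
Unfold 3 (reflect across h@6): 16 holes -> [(4, 1), (4, 3), (4, 4), (4, 6), (5, 1), (5, 3), (5, 4), (5, 6), (6, 1), (6, 3), (6, 4), (6, 6), (7, 1), (7, 3), (7, 4), (7, 6)]
Unfold 4 (reflect across h@4): 32 holes -> [(0, 1), (0, 3), (0, 4), (0, 6), (1, 1), (1, 3), (1, 4), (1, 6), (2, 1), (2, 3), (2, 4), (2, 6), (3, 1), (3, 3), (3, 4), (3, 6), (4, 1), (4, 3), (4, 4), (4, 6), (5, 1), (5, 3), (5, 4), (5, 6), (6, 1), (6, 3), (6, 4), (6, 6), (7, 1), (7, 3), (7, 4), (7, 6)]

Answer: 32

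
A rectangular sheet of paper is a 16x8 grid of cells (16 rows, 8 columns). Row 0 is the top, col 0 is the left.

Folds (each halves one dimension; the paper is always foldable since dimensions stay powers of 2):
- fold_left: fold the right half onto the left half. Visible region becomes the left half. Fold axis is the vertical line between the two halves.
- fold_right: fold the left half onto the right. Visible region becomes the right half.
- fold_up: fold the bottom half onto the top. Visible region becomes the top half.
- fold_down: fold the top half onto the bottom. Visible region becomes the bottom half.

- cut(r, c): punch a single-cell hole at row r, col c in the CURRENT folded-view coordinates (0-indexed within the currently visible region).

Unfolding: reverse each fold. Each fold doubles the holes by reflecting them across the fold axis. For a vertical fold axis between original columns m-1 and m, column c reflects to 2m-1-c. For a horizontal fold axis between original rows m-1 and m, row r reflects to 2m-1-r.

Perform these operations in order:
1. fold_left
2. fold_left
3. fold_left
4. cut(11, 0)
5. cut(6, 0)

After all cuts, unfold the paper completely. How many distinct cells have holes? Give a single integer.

Answer: 16

Derivation:
Op 1 fold_left: fold axis v@4; visible region now rows[0,16) x cols[0,4) = 16x4
Op 2 fold_left: fold axis v@2; visible region now rows[0,16) x cols[0,2) = 16x2
Op 3 fold_left: fold axis v@1; visible region now rows[0,16) x cols[0,1) = 16x1
Op 4 cut(11, 0): punch at orig (11,0); cuts so far [(11, 0)]; region rows[0,16) x cols[0,1) = 16x1
Op 5 cut(6, 0): punch at orig (6,0); cuts so far [(6, 0), (11, 0)]; region rows[0,16) x cols[0,1) = 16x1
Unfold 1 (reflect across v@1): 4 holes -> [(6, 0), (6, 1), (11, 0), (11, 1)]
Unfold 2 (reflect across v@2): 8 holes -> [(6, 0), (6, 1), (6, 2), (6, 3), (11, 0), (11, 1), (11, 2), (11, 3)]
Unfold 3 (reflect across v@4): 16 holes -> [(6, 0), (6, 1), (6, 2), (6, 3), (6, 4), (6, 5), (6, 6), (6, 7), (11, 0), (11, 1), (11, 2), (11, 3), (11, 4), (11, 5), (11, 6), (11, 7)]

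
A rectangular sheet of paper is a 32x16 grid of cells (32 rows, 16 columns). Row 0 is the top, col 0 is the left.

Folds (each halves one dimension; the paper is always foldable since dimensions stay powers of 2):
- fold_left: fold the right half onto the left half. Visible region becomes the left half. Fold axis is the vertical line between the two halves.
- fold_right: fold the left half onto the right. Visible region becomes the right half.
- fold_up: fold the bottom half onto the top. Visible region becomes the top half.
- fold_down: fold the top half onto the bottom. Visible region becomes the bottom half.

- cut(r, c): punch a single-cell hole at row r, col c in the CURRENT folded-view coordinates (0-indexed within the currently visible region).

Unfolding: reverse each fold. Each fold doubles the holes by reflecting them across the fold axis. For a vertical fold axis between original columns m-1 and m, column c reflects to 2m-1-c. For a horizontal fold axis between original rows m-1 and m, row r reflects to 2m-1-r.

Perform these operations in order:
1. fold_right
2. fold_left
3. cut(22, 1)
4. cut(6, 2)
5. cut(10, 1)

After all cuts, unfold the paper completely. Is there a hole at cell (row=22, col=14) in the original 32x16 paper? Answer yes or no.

Answer: yes

Derivation:
Op 1 fold_right: fold axis v@8; visible region now rows[0,32) x cols[8,16) = 32x8
Op 2 fold_left: fold axis v@12; visible region now rows[0,32) x cols[8,12) = 32x4
Op 3 cut(22, 1): punch at orig (22,9); cuts so far [(22, 9)]; region rows[0,32) x cols[8,12) = 32x4
Op 4 cut(6, 2): punch at orig (6,10); cuts so far [(6, 10), (22, 9)]; region rows[0,32) x cols[8,12) = 32x4
Op 5 cut(10, 1): punch at orig (10,9); cuts so far [(6, 10), (10, 9), (22, 9)]; region rows[0,32) x cols[8,12) = 32x4
Unfold 1 (reflect across v@12): 6 holes -> [(6, 10), (6, 13), (10, 9), (10, 14), (22, 9), (22, 14)]
Unfold 2 (reflect across v@8): 12 holes -> [(6, 2), (6, 5), (6, 10), (6, 13), (10, 1), (10, 6), (10, 9), (10, 14), (22, 1), (22, 6), (22, 9), (22, 14)]
Holes: [(6, 2), (6, 5), (6, 10), (6, 13), (10, 1), (10, 6), (10, 9), (10, 14), (22, 1), (22, 6), (22, 9), (22, 14)]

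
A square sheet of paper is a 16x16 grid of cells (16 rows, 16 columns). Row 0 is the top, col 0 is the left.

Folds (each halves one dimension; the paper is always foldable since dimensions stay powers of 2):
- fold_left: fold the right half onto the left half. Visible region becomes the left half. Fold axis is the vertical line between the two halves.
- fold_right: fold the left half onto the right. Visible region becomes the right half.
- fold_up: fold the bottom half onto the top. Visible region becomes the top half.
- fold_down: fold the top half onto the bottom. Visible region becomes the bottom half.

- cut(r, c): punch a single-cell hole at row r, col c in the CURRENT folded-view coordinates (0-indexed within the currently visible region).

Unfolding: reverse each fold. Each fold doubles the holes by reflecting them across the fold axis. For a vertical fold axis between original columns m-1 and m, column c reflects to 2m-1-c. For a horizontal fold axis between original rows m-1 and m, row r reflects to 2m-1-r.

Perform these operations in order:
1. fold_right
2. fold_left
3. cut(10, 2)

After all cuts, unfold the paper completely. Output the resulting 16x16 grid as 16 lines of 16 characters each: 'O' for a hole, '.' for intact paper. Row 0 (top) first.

Op 1 fold_right: fold axis v@8; visible region now rows[0,16) x cols[8,16) = 16x8
Op 2 fold_left: fold axis v@12; visible region now rows[0,16) x cols[8,12) = 16x4
Op 3 cut(10, 2): punch at orig (10,10); cuts so far [(10, 10)]; region rows[0,16) x cols[8,12) = 16x4
Unfold 1 (reflect across v@12): 2 holes -> [(10, 10), (10, 13)]
Unfold 2 (reflect across v@8): 4 holes -> [(10, 2), (10, 5), (10, 10), (10, 13)]

Answer: ................
................
................
................
................
................
................
................
................
................
..O..O....O..O..
................
................
................
................
................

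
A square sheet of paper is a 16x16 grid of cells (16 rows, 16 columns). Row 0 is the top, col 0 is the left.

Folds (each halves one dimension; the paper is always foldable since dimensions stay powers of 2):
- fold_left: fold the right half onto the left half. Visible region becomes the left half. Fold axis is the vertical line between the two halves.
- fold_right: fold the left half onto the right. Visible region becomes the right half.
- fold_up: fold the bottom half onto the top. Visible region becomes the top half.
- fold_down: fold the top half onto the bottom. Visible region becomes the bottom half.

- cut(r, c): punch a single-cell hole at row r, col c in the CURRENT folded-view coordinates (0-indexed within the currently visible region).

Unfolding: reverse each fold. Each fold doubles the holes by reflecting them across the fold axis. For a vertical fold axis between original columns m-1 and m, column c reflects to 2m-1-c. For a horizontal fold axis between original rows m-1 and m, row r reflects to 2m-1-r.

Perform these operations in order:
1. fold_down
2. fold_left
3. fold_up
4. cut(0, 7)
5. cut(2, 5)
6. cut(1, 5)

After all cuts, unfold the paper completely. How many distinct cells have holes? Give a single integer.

Op 1 fold_down: fold axis h@8; visible region now rows[8,16) x cols[0,16) = 8x16
Op 2 fold_left: fold axis v@8; visible region now rows[8,16) x cols[0,8) = 8x8
Op 3 fold_up: fold axis h@12; visible region now rows[8,12) x cols[0,8) = 4x8
Op 4 cut(0, 7): punch at orig (8,7); cuts so far [(8, 7)]; region rows[8,12) x cols[0,8) = 4x8
Op 5 cut(2, 5): punch at orig (10,5); cuts so far [(8, 7), (10, 5)]; region rows[8,12) x cols[0,8) = 4x8
Op 6 cut(1, 5): punch at orig (9,5); cuts so far [(8, 7), (9, 5), (10, 5)]; region rows[8,12) x cols[0,8) = 4x8
Unfold 1 (reflect across h@12): 6 holes -> [(8, 7), (9, 5), (10, 5), (13, 5), (14, 5), (15, 7)]
Unfold 2 (reflect across v@8): 12 holes -> [(8, 7), (8, 8), (9, 5), (9, 10), (10, 5), (10, 10), (13, 5), (13, 10), (14, 5), (14, 10), (15, 7), (15, 8)]
Unfold 3 (reflect across h@8): 24 holes -> [(0, 7), (0, 8), (1, 5), (1, 10), (2, 5), (2, 10), (5, 5), (5, 10), (6, 5), (6, 10), (7, 7), (7, 8), (8, 7), (8, 8), (9, 5), (9, 10), (10, 5), (10, 10), (13, 5), (13, 10), (14, 5), (14, 10), (15, 7), (15, 8)]

Answer: 24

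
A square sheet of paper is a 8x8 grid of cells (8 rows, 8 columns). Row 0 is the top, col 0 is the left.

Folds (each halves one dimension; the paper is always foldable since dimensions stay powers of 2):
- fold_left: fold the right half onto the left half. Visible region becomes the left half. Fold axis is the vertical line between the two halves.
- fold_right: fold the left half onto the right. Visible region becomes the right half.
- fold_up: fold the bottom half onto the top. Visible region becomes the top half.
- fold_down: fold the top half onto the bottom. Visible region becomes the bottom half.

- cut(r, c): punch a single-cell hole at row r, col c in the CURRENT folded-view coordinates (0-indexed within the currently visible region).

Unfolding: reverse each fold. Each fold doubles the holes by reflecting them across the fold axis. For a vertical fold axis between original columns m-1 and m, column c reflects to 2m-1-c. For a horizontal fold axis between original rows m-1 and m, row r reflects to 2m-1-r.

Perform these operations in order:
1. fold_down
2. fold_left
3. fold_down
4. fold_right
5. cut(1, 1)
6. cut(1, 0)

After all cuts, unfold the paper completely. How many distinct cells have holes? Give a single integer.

Answer: 32

Derivation:
Op 1 fold_down: fold axis h@4; visible region now rows[4,8) x cols[0,8) = 4x8
Op 2 fold_left: fold axis v@4; visible region now rows[4,8) x cols[0,4) = 4x4
Op 3 fold_down: fold axis h@6; visible region now rows[6,8) x cols[0,4) = 2x4
Op 4 fold_right: fold axis v@2; visible region now rows[6,8) x cols[2,4) = 2x2
Op 5 cut(1, 1): punch at orig (7,3); cuts so far [(7, 3)]; region rows[6,8) x cols[2,4) = 2x2
Op 6 cut(1, 0): punch at orig (7,2); cuts so far [(7, 2), (7, 3)]; region rows[6,8) x cols[2,4) = 2x2
Unfold 1 (reflect across v@2): 4 holes -> [(7, 0), (7, 1), (7, 2), (7, 3)]
Unfold 2 (reflect across h@6): 8 holes -> [(4, 0), (4, 1), (4, 2), (4, 3), (7, 0), (7, 1), (7, 2), (7, 3)]
Unfold 3 (reflect across v@4): 16 holes -> [(4, 0), (4, 1), (4, 2), (4, 3), (4, 4), (4, 5), (4, 6), (4, 7), (7, 0), (7, 1), (7, 2), (7, 3), (7, 4), (7, 5), (7, 6), (7, 7)]
Unfold 4 (reflect across h@4): 32 holes -> [(0, 0), (0, 1), (0, 2), (0, 3), (0, 4), (0, 5), (0, 6), (0, 7), (3, 0), (3, 1), (3, 2), (3, 3), (3, 4), (3, 5), (3, 6), (3, 7), (4, 0), (4, 1), (4, 2), (4, 3), (4, 4), (4, 5), (4, 6), (4, 7), (7, 0), (7, 1), (7, 2), (7, 3), (7, 4), (7, 5), (7, 6), (7, 7)]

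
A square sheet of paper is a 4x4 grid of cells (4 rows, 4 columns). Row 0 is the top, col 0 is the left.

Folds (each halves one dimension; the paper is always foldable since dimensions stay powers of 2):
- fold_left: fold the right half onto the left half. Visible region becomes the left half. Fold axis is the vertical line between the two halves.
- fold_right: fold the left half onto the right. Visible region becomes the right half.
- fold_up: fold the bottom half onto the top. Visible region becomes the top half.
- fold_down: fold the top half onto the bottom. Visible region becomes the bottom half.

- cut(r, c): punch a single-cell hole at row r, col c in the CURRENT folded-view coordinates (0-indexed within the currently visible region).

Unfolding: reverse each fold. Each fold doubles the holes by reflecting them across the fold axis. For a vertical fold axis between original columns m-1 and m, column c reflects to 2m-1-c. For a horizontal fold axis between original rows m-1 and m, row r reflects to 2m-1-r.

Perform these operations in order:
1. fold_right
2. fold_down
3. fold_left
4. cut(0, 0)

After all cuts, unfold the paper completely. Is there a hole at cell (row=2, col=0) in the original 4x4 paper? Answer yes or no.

Answer: yes

Derivation:
Op 1 fold_right: fold axis v@2; visible region now rows[0,4) x cols[2,4) = 4x2
Op 2 fold_down: fold axis h@2; visible region now rows[2,4) x cols[2,4) = 2x2
Op 3 fold_left: fold axis v@3; visible region now rows[2,4) x cols[2,3) = 2x1
Op 4 cut(0, 0): punch at orig (2,2); cuts so far [(2, 2)]; region rows[2,4) x cols[2,3) = 2x1
Unfold 1 (reflect across v@3): 2 holes -> [(2, 2), (2, 3)]
Unfold 2 (reflect across h@2): 4 holes -> [(1, 2), (1, 3), (2, 2), (2, 3)]
Unfold 3 (reflect across v@2): 8 holes -> [(1, 0), (1, 1), (1, 2), (1, 3), (2, 0), (2, 1), (2, 2), (2, 3)]
Holes: [(1, 0), (1, 1), (1, 2), (1, 3), (2, 0), (2, 1), (2, 2), (2, 3)]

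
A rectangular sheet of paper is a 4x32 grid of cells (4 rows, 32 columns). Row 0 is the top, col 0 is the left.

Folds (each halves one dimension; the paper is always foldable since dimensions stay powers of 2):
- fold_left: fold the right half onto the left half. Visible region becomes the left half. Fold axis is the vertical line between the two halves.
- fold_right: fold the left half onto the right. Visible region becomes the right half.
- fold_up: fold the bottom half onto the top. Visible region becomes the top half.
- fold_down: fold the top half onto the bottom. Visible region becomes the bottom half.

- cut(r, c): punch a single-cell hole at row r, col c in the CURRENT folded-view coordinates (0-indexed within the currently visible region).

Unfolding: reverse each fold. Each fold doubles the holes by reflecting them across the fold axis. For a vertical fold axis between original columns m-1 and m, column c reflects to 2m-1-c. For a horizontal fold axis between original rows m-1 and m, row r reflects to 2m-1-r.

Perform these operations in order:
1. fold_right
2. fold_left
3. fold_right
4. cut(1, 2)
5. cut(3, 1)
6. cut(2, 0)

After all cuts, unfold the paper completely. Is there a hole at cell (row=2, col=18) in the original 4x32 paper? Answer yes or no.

Answer: no

Derivation:
Op 1 fold_right: fold axis v@16; visible region now rows[0,4) x cols[16,32) = 4x16
Op 2 fold_left: fold axis v@24; visible region now rows[0,4) x cols[16,24) = 4x8
Op 3 fold_right: fold axis v@20; visible region now rows[0,4) x cols[20,24) = 4x4
Op 4 cut(1, 2): punch at orig (1,22); cuts so far [(1, 22)]; region rows[0,4) x cols[20,24) = 4x4
Op 5 cut(3, 1): punch at orig (3,21); cuts so far [(1, 22), (3, 21)]; region rows[0,4) x cols[20,24) = 4x4
Op 6 cut(2, 0): punch at orig (2,20); cuts so far [(1, 22), (2, 20), (3, 21)]; region rows[0,4) x cols[20,24) = 4x4
Unfold 1 (reflect across v@20): 6 holes -> [(1, 17), (1, 22), (2, 19), (2, 20), (3, 18), (3, 21)]
Unfold 2 (reflect across v@24): 12 holes -> [(1, 17), (1, 22), (1, 25), (1, 30), (2, 19), (2, 20), (2, 27), (2, 28), (3, 18), (3, 21), (3, 26), (3, 29)]
Unfold 3 (reflect across v@16): 24 holes -> [(1, 1), (1, 6), (1, 9), (1, 14), (1, 17), (1, 22), (1, 25), (1, 30), (2, 3), (2, 4), (2, 11), (2, 12), (2, 19), (2, 20), (2, 27), (2, 28), (3, 2), (3, 5), (3, 10), (3, 13), (3, 18), (3, 21), (3, 26), (3, 29)]
Holes: [(1, 1), (1, 6), (1, 9), (1, 14), (1, 17), (1, 22), (1, 25), (1, 30), (2, 3), (2, 4), (2, 11), (2, 12), (2, 19), (2, 20), (2, 27), (2, 28), (3, 2), (3, 5), (3, 10), (3, 13), (3, 18), (3, 21), (3, 26), (3, 29)]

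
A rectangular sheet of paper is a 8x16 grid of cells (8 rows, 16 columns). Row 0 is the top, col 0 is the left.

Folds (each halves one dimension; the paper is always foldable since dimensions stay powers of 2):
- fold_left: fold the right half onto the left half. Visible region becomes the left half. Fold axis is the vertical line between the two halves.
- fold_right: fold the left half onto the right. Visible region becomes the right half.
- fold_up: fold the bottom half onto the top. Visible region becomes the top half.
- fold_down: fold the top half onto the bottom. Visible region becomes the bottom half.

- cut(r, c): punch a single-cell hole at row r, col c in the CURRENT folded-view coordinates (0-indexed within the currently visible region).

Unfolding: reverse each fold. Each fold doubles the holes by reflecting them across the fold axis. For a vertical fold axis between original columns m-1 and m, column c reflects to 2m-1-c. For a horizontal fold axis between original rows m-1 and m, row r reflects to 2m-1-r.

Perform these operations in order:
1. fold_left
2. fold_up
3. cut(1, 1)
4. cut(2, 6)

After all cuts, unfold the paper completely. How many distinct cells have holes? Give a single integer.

Answer: 8

Derivation:
Op 1 fold_left: fold axis v@8; visible region now rows[0,8) x cols[0,8) = 8x8
Op 2 fold_up: fold axis h@4; visible region now rows[0,4) x cols[0,8) = 4x8
Op 3 cut(1, 1): punch at orig (1,1); cuts so far [(1, 1)]; region rows[0,4) x cols[0,8) = 4x8
Op 4 cut(2, 6): punch at orig (2,6); cuts so far [(1, 1), (2, 6)]; region rows[0,4) x cols[0,8) = 4x8
Unfold 1 (reflect across h@4): 4 holes -> [(1, 1), (2, 6), (5, 6), (6, 1)]
Unfold 2 (reflect across v@8): 8 holes -> [(1, 1), (1, 14), (2, 6), (2, 9), (5, 6), (5, 9), (6, 1), (6, 14)]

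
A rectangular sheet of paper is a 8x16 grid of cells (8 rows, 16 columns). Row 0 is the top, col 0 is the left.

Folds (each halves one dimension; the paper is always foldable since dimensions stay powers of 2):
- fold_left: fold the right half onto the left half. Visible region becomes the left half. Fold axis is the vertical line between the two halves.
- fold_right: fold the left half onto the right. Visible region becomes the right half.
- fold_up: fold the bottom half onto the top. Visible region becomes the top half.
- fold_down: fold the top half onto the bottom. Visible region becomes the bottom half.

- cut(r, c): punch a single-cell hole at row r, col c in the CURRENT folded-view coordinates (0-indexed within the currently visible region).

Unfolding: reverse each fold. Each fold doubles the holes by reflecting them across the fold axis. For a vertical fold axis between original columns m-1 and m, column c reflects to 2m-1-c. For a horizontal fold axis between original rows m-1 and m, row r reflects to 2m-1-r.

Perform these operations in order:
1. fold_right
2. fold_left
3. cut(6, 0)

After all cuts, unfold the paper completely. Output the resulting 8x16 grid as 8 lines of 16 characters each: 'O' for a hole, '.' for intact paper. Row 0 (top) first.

Op 1 fold_right: fold axis v@8; visible region now rows[0,8) x cols[8,16) = 8x8
Op 2 fold_left: fold axis v@12; visible region now rows[0,8) x cols[8,12) = 8x4
Op 3 cut(6, 0): punch at orig (6,8); cuts so far [(6, 8)]; region rows[0,8) x cols[8,12) = 8x4
Unfold 1 (reflect across v@12): 2 holes -> [(6, 8), (6, 15)]
Unfold 2 (reflect across v@8): 4 holes -> [(6, 0), (6, 7), (6, 8), (6, 15)]

Answer: ................
................
................
................
................
................
O......OO......O
................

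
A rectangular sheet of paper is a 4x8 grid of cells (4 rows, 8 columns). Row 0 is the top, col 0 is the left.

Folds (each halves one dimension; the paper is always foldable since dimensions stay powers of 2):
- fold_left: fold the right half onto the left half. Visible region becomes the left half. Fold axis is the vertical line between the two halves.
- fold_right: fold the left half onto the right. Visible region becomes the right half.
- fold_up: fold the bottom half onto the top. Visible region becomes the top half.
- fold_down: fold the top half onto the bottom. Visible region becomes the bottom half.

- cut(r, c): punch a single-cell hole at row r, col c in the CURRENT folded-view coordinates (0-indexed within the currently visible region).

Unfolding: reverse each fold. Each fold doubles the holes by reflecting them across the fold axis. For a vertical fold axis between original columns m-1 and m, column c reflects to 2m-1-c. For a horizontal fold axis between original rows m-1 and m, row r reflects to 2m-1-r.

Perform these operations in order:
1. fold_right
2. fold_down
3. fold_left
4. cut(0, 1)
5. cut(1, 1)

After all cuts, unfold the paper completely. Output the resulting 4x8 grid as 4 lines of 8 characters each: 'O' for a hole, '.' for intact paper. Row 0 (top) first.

Op 1 fold_right: fold axis v@4; visible region now rows[0,4) x cols[4,8) = 4x4
Op 2 fold_down: fold axis h@2; visible region now rows[2,4) x cols[4,8) = 2x4
Op 3 fold_left: fold axis v@6; visible region now rows[2,4) x cols[4,6) = 2x2
Op 4 cut(0, 1): punch at orig (2,5); cuts so far [(2, 5)]; region rows[2,4) x cols[4,6) = 2x2
Op 5 cut(1, 1): punch at orig (3,5); cuts so far [(2, 5), (3, 5)]; region rows[2,4) x cols[4,6) = 2x2
Unfold 1 (reflect across v@6): 4 holes -> [(2, 5), (2, 6), (3, 5), (3, 6)]
Unfold 2 (reflect across h@2): 8 holes -> [(0, 5), (0, 6), (1, 5), (1, 6), (2, 5), (2, 6), (3, 5), (3, 6)]
Unfold 3 (reflect across v@4): 16 holes -> [(0, 1), (0, 2), (0, 5), (0, 6), (1, 1), (1, 2), (1, 5), (1, 6), (2, 1), (2, 2), (2, 5), (2, 6), (3, 1), (3, 2), (3, 5), (3, 6)]

Answer: .OO..OO.
.OO..OO.
.OO..OO.
.OO..OO.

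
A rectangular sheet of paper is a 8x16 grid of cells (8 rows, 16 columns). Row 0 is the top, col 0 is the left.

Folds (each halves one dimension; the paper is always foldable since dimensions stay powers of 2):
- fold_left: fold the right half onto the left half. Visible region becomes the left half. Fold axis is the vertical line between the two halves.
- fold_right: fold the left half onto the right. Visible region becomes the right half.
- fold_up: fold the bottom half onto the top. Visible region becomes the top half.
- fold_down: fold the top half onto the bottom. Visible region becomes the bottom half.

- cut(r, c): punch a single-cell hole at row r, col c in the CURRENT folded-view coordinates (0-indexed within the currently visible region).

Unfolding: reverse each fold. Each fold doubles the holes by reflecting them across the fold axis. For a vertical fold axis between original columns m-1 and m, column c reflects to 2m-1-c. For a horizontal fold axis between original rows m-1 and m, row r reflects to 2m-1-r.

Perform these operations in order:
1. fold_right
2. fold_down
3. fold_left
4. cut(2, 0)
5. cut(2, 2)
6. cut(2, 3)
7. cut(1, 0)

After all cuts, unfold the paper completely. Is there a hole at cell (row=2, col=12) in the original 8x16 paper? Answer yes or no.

Op 1 fold_right: fold axis v@8; visible region now rows[0,8) x cols[8,16) = 8x8
Op 2 fold_down: fold axis h@4; visible region now rows[4,8) x cols[8,16) = 4x8
Op 3 fold_left: fold axis v@12; visible region now rows[4,8) x cols[8,12) = 4x4
Op 4 cut(2, 0): punch at orig (6,8); cuts so far [(6, 8)]; region rows[4,8) x cols[8,12) = 4x4
Op 5 cut(2, 2): punch at orig (6,10); cuts so far [(6, 8), (6, 10)]; region rows[4,8) x cols[8,12) = 4x4
Op 6 cut(2, 3): punch at orig (6,11); cuts so far [(6, 8), (6, 10), (6, 11)]; region rows[4,8) x cols[8,12) = 4x4
Op 7 cut(1, 0): punch at orig (5,8); cuts so far [(5, 8), (6, 8), (6, 10), (6, 11)]; region rows[4,8) x cols[8,12) = 4x4
Unfold 1 (reflect across v@12): 8 holes -> [(5, 8), (5, 15), (6, 8), (6, 10), (6, 11), (6, 12), (6, 13), (6, 15)]
Unfold 2 (reflect across h@4): 16 holes -> [(1, 8), (1, 10), (1, 11), (1, 12), (1, 13), (1, 15), (2, 8), (2, 15), (5, 8), (5, 15), (6, 8), (6, 10), (6, 11), (6, 12), (6, 13), (6, 15)]
Unfold 3 (reflect across v@8): 32 holes -> [(1, 0), (1, 2), (1, 3), (1, 4), (1, 5), (1, 7), (1, 8), (1, 10), (1, 11), (1, 12), (1, 13), (1, 15), (2, 0), (2, 7), (2, 8), (2, 15), (5, 0), (5, 7), (5, 8), (5, 15), (6, 0), (6, 2), (6, 3), (6, 4), (6, 5), (6, 7), (6, 8), (6, 10), (6, 11), (6, 12), (6, 13), (6, 15)]
Holes: [(1, 0), (1, 2), (1, 3), (1, 4), (1, 5), (1, 7), (1, 8), (1, 10), (1, 11), (1, 12), (1, 13), (1, 15), (2, 0), (2, 7), (2, 8), (2, 15), (5, 0), (5, 7), (5, 8), (5, 15), (6, 0), (6, 2), (6, 3), (6, 4), (6, 5), (6, 7), (6, 8), (6, 10), (6, 11), (6, 12), (6, 13), (6, 15)]

Answer: no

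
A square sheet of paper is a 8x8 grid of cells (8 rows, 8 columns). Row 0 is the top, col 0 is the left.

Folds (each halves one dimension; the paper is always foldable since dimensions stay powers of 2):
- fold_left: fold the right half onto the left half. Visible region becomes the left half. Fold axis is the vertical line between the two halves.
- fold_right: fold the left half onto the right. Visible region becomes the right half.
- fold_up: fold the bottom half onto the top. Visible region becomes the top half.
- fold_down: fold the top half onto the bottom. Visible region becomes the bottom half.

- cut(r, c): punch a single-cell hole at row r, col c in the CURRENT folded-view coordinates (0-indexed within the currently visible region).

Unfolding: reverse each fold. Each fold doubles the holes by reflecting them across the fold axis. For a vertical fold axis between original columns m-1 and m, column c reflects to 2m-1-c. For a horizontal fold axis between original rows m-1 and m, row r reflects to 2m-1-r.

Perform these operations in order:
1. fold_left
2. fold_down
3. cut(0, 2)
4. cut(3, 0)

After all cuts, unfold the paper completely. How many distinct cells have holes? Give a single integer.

Op 1 fold_left: fold axis v@4; visible region now rows[0,8) x cols[0,4) = 8x4
Op 2 fold_down: fold axis h@4; visible region now rows[4,8) x cols[0,4) = 4x4
Op 3 cut(0, 2): punch at orig (4,2); cuts so far [(4, 2)]; region rows[4,8) x cols[0,4) = 4x4
Op 4 cut(3, 0): punch at orig (7,0); cuts so far [(4, 2), (7, 0)]; region rows[4,8) x cols[0,4) = 4x4
Unfold 1 (reflect across h@4): 4 holes -> [(0, 0), (3, 2), (4, 2), (7, 0)]
Unfold 2 (reflect across v@4): 8 holes -> [(0, 0), (0, 7), (3, 2), (3, 5), (4, 2), (4, 5), (7, 0), (7, 7)]

Answer: 8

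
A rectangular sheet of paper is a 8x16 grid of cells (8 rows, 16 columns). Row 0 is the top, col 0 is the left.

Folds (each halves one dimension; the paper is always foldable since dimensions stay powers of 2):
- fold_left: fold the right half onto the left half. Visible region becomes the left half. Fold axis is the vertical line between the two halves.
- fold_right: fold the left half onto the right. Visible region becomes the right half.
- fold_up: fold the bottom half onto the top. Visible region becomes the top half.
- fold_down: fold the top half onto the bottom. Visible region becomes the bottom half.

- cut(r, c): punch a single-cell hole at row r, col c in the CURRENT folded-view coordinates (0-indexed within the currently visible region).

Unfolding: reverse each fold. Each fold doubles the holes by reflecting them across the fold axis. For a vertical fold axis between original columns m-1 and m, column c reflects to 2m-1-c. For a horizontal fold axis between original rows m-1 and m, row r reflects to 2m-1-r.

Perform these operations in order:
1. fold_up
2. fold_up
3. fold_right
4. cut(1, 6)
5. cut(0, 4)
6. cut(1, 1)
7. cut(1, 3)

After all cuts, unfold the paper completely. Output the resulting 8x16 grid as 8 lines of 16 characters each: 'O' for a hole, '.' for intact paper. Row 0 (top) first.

Answer: ...O........O...
.O..O.O..O.O..O.
.O..O.O..O.O..O.
...O........O...
...O........O...
.O..O.O..O.O..O.
.O..O.O..O.O..O.
...O........O...

Derivation:
Op 1 fold_up: fold axis h@4; visible region now rows[0,4) x cols[0,16) = 4x16
Op 2 fold_up: fold axis h@2; visible region now rows[0,2) x cols[0,16) = 2x16
Op 3 fold_right: fold axis v@8; visible region now rows[0,2) x cols[8,16) = 2x8
Op 4 cut(1, 6): punch at orig (1,14); cuts so far [(1, 14)]; region rows[0,2) x cols[8,16) = 2x8
Op 5 cut(0, 4): punch at orig (0,12); cuts so far [(0, 12), (1, 14)]; region rows[0,2) x cols[8,16) = 2x8
Op 6 cut(1, 1): punch at orig (1,9); cuts so far [(0, 12), (1, 9), (1, 14)]; region rows[0,2) x cols[8,16) = 2x8
Op 7 cut(1, 3): punch at orig (1,11); cuts so far [(0, 12), (1, 9), (1, 11), (1, 14)]; region rows[0,2) x cols[8,16) = 2x8
Unfold 1 (reflect across v@8): 8 holes -> [(0, 3), (0, 12), (1, 1), (1, 4), (1, 6), (1, 9), (1, 11), (1, 14)]
Unfold 2 (reflect across h@2): 16 holes -> [(0, 3), (0, 12), (1, 1), (1, 4), (1, 6), (1, 9), (1, 11), (1, 14), (2, 1), (2, 4), (2, 6), (2, 9), (2, 11), (2, 14), (3, 3), (3, 12)]
Unfold 3 (reflect across h@4): 32 holes -> [(0, 3), (0, 12), (1, 1), (1, 4), (1, 6), (1, 9), (1, 11), (1, 14), (2, 1), (2, 4), (2, 6), (2, 9), (2, 11), (2, 14), (3, 3), (3, 12), (4, 3), (4, 12), (5, 1), (5, 4), (5, 6), (5, 9), (5, 11), (5, 14), (6, 1), (6, 4), (6, 6), (6, 9), (6, 11), (6, 14), (7, 3), (7, 12)]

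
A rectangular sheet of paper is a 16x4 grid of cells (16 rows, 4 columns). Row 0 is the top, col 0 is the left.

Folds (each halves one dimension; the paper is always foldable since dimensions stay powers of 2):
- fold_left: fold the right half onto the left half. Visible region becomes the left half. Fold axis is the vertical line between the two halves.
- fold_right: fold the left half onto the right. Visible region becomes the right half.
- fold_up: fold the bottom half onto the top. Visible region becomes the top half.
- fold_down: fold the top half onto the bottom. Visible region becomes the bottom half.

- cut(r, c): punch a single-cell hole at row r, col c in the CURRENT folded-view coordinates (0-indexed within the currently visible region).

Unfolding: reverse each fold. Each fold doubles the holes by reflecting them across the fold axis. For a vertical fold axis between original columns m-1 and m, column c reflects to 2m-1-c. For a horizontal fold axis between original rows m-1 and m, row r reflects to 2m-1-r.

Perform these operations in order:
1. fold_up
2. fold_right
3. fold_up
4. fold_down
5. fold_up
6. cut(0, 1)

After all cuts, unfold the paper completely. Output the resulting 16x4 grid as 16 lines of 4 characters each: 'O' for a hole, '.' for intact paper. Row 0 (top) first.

Op 1 fold_up: fold axis h@8; visible region now rows[0,8) x cols[0,4) = 8x4
Op 2 fold_right: fold axis v@2; visible region now rows[0,8) x cols[2,4) = 8x2
Op 3 fold_up: fold axis h@4; visible region now rows[0,4) x cols[2,4) = 4x2
Op 4 fold_down: fold axis h@2; visible region now rows[2,4) x cols[2,4) = 2x2
Op 5 fold_up: fold axis h@3; visible region now rows[2,3) x cols[2,4) = 1x2
Op 6 cut(0, 1): punch at orig (2,3); cuts so far [(2, 3)]; region rows[2,3) x cols[2,4) = 1x2
Unfold 1 (reflect across h@3): 2 holes -> [(2, 3), (3, 3)]
Unfold 2 (reflect across h@2): 4 holes -> [(0, 3), (1, 3), (2, 3), (3, 3)]
Unfold 3 (reflect across h@4): 8 holes -> [(0, 3), (1, 3), (2, 3), (3, 3), (4, 3), (5, 3), (6, 3), (7, 3)]
Unfold 4 (reflect across v@2): 16 holes -> [(0, 0), (0, 3), (1, 0), (1, 3), (2, 0), (2, 3), (3, 0), (3, 3), (4, 0), (4, 3), (5, 0), (5, 3), (6, 0), (6, 3), (7, 0), (7, 3)]
Unfold 5 (reflect across h@8): 32 holes -> [(0, 0), (0, 3), (1, 0), (1, 3), (2, 0), (2, 3), (3, 0), (3, 3), (4, 0), (4, 3), (5, 0), (5, 3), (6, 0), (6, 3), (7, 0), (7, 3), (8, 0), (8, 3), (9, 0), (9, 3), (10, 0), (10, 3), (11, 0), (11, 3), (12, 0), (12, 3), (13, 0), (13, 3), (14, 0), (14, 3), (15, 0), (15, 3)]

Answer: O..O
O..O
O..O
O..O
O..O
O..O
O..O
O..O
O..O
O..O
O..O
O..O
O..O
O..O
O..O
O..O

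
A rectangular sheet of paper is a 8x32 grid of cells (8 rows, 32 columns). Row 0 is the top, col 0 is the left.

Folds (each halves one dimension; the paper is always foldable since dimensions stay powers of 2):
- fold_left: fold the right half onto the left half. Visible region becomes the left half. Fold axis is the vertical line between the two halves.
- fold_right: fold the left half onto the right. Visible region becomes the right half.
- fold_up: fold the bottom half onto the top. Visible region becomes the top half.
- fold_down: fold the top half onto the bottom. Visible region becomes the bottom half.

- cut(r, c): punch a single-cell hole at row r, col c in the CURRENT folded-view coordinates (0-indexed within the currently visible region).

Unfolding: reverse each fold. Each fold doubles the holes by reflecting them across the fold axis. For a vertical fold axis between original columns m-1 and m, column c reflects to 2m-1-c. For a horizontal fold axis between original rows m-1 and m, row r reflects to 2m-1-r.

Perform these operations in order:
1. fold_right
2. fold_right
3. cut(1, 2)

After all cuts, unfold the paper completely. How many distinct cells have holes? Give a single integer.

Op 1 fold_right: fold axis v@16; visible region now rows[0,8) x cols[16,32) = 8x16
Op 2 fold_right: fold axis v@24; visible region now rows[0,8) x cols[24,32) = 8x8
Op 3 cut(1, 2): punch at orig (1,26); cuts so far [(1, 26)]; region rows[0,8) x cols[24,32) = 8x8
Unfold 1 (reflect across v@24): 2 holes -> [(1, 21), (1, 26)]
Unfold 2 (reflect across v@16): 4 holes -> [(1, 5), (1, 10), (1, 21), (1, 26)]

Answer: 4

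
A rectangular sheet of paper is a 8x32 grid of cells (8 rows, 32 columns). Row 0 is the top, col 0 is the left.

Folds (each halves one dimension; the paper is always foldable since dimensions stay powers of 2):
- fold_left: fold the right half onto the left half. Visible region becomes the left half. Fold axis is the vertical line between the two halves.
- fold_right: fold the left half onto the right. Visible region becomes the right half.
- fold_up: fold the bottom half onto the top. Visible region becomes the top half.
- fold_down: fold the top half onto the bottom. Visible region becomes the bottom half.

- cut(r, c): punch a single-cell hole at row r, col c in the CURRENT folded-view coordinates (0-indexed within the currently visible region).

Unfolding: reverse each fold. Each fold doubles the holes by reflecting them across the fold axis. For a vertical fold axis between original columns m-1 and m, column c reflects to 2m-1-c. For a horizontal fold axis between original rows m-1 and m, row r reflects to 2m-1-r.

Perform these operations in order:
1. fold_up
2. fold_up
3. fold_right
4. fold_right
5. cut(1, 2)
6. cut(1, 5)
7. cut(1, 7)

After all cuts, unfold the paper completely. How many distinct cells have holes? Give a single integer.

Op 1 fold_up: fold axis h@4; visible region now rows[0,4) x cols[0,32) = 4x32
Op 2 fold_up: fold axis h@2; visible region now rows[0,2) x cols[0,32) = 2x32
Op 3 fold_right: fold axis v@16; visible region now rows[0,2) x cols[16,32) = 2x16
Op 4 fold_right: fold axis v@24; visible region now rows[0,2) x cols[24,32) = 2x8
Op 5 cut(1, 2): punch at orig (1,26); cuts so far [(1, 26)]; region rows[0,2) x cols[24,32) = 2x8
Op 6 cut(1, 5): punch at orig (1,29); cuts so far [(1, 26), (1, 29)]; region rows[0,2) x cols[24,32) = 2x8
Op 7 cut(1, 7): punch at orig (1,31); cuts so far [(1, 26), (1, 29), (1, 31)]; region rows[0,2) x cols[24,32) = 2x8
Unfold 1 (reflect across v@24): 6 holes -> [(1, 16), (1, 18), (1, 21), (1, 26), (1, 29), (1, 31)]
Unfold 2 (reflect across v@16): 12 holes -> [(1, 0), (1, 2), (1, 5), (1, 10), (1, 13), (1, 15), (1, 16), (1, 18), (1, 21), (1, 26), (1, 29), (1, 31)]
Unfold 3 (reflect across h@2): 24 holes -> [(1, 0), (1, 2), (1, 5), (1, 10), (1, 13), (1, 15), (1, 16), (1, 18), (1, 21), (1, 26), (1, 29), (1, 31), (2, 0), (2, 2), (2, 5), (2, 10), (2, 13), (2, 15), (2, 16), (2, 18), (2, 21), (2, 26), (2, 29), (2, 31)]
Unfold 4 (reflect across h@4): 48 holes -> [(1, 0), (1, 2), (1, 5), (1, 10), (1, 13), (1, 15), (1, 16), (1, 18), (1, 21), (1, 26), (1, 29), (1, 31), (2, 0), (2, 2), (2, 5), (2, 10), (2, 13), (2, 15), (2, 16), (2, 18), (2, 21), (2, 26), (2, 29), (2, 31), (5, 0), (5, 2), (5, 5), (5, 10), (5, 13), (5, 15), (5, 16), (5, 18), (5, 21), (5, 26), (5, 29), (5, 31), (6, 0), (6, 2), (6, 5), (6, 10), (6, 13), (6, 15), (6, 16), (6, 18), (6, 21), (6, 26), (6, 29), (6, 31)]

Answer: 48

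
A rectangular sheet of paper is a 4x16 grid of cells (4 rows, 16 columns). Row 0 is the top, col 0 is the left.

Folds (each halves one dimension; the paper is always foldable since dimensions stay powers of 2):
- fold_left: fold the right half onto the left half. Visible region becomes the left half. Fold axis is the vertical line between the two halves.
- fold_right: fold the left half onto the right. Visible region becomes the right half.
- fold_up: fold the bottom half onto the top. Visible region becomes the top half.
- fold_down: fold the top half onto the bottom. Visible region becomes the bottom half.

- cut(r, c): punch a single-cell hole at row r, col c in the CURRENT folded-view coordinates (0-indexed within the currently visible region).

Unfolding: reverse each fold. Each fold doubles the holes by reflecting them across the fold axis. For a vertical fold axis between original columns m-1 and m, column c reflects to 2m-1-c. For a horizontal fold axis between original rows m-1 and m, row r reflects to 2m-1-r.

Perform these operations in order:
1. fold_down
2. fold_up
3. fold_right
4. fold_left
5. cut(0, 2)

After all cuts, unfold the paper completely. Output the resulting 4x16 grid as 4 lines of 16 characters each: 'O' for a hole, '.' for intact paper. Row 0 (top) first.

Op 1 fold_down: fold axis h@2; visible region now rows[2,4) x cols[0,16) = 2x16
Op 2 fold_up: fold axis h@3; visible region now rows[2,3) x cols[0,16) = 1x16
Op 3 fold_right: fold axis v@8; visible region now rows[2,3) x cols[8,16) = 1x8
Op 4 fold_left: fold axis v@12; visible region now rows[2,3) x cols[8,12) = 1x4
Op 5 cut(0, 2): punch at orig (2,10); cuts so far [(2, 10)]; region rows[2,3) x cols[8,12) = 1x4
Unfold 1 (reflect across v@12): 2 holes -> [(2, 10), (2, 13)]
Unfold 2 (reflect across v@8): 4 holes -> [(2, 2), (2, 5), (2, 10), (2, 13)]
Unfold 3 (reflect across h@3): 8 holes -> [(2, 2), (2, 5), (2, 10), (2, 13), (3, 2), (3, 5), (3, 10), (3, 13)]
Unfold 4 (reflect across h@2): 16 holes -> [(0, 2), (0, 5), (0, 10), (0, 13), (1, 2), (1, 5), (1, 10), (1, 13), (2, 2), (2, 5), (2, 10), (2, 13), (3, 2), (3, 5), (3, 10), (3, 13)]

Answer: ..O..O....O..O..
..O..O....O..O..
..O..O....O..O..
..O..O....O..O..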